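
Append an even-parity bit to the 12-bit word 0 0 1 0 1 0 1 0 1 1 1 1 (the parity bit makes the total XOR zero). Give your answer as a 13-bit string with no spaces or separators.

0010101011111

XOR of the 12 data bits: 0⊕0⊕1⊕0⊕1⊕0⊕1⊕0⊕1⊕1⊕1⊕1 = 1
Parity bit = 1 (so all 13 bits XOR to 0).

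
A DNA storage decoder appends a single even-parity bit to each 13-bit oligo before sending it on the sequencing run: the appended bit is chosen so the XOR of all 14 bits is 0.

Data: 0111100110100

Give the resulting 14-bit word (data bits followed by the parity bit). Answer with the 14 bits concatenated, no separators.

01111001101001

XOR of the 13 data bits: 0⊕1⊕1⊕1⊕1⊕0⊕0⊕1⊕1⊕0⊕1⊕0⊕0 = 1
Parity bit = 1 (so all 14 bits XOR to 0).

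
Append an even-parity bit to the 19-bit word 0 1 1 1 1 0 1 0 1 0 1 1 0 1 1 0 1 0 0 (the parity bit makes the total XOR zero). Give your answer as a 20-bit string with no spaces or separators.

XOR of the 19 data bits: 0⊕1⊕1⊕1⊕1⊕0⊕1⊕0⊕1⊕0⊕1⊕1⊕0⊕1⊕1⊕0⊕1⊕0⊕0 = 1
Parity bit = 1 (so all 20 bits XOR to 0).

01111010101101101001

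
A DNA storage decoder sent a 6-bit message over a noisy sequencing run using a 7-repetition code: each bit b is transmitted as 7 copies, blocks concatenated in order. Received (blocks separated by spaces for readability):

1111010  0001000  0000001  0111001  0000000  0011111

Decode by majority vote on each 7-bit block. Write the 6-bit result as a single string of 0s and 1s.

Block 1 (1111010): 5 ones → 1
Block 2 (0001000): 1 one → 0
Block 3 (0000001): 1 one → 0
Block 4 (0111001): 4 ones → 1
Block 5 (0000000): 0 ones → 0
Block 6 (0011111): 5 ones → 1

100101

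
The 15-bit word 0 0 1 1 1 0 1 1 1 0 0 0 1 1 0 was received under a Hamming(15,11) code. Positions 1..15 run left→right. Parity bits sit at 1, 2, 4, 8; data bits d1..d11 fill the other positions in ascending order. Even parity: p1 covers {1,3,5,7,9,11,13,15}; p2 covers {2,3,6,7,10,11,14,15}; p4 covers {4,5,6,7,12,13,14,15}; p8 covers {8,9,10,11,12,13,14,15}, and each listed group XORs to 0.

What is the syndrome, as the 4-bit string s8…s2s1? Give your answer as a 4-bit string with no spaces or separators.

s1 (pos 1,3,5,7,9,11,13,15): 0⊕1⊕1⊕1⊕1⊕0⊕1⊕0 = 1
s2 (pos 2,3,6,7,10,11,14,15): 0⊕1⊕0⊕1⊕0⊕0⊕1⊕0 = 1
s4 (pos 4,5,6,7,12,13,14,15): 1⊕1⊕0⊕1⊕0⊕1⊕1⊕0 = 1
s8 (pos 8,9,10,11,12,13,14,15): 1⊕1⊕0⊕0⊕0⊕1⊕1⊕0 = 0
Syndrome s8…s1 = 0111 → error at position 7.

0111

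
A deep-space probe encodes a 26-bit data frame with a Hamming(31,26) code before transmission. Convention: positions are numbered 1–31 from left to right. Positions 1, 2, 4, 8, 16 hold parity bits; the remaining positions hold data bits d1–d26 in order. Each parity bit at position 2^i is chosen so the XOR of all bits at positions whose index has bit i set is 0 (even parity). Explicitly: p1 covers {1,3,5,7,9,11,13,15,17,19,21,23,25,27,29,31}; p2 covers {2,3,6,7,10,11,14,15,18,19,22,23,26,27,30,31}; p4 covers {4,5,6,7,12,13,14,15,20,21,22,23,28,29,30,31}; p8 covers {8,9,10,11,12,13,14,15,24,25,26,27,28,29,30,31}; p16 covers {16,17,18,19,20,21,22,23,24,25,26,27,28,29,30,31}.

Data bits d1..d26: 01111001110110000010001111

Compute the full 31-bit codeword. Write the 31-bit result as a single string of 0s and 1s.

Place data at non-parity positions: p1 p2 0 p4 1 1 1 p8 1 0 0 1 1 1 0 p16 1 1 0 0 0 0 0 1 0 0 0 1 1 1 1
p1 (pos 1,3,5,7,9,11,13,15,17,19,21,23,25,27,29,31): XOR of data positions = 0⊕1⊕1⊕1⊕0⊕1⊕0⊕1⊕0⊕0⊕0⊕0⊕0⊕1⊕1 = 1
p2 (pos 2,3,6,7,10,11,14,15,18,19,22,23,26,27,30,31): XOR of data positions = 0⊕1⊕1⊕0⊕0⊕1⊕0⊕1⊕0⊕0⊕0⊕0⊕0⊕1⊕1 = 0
p4 (pos 4,5,6,7,12,13,14,15,20,21,22,23,28,29,30,31): XOR of data positions = 1⊕1⊕1⊕1⊕1⊕1⊕0⊕0⊕0⊕0⊕0⊕1⊕1⊕1⊕1 = 0
p8 (pos 8,9,10,11,12,13,14,15,24,25,26,27,28,29,30,31): XOR of data positions = 1⊕0⊕0⊕1⊕1⊕1⊕0⊕1⊕0⊕0⊕0⊕1⊕1⊕1⊕1 = 1
p16 (pos 16,17,18,19,20,21,22,23,24,25,26,27,28,29,30,31): XOR of data positions = 1⊕1⊕0⊕0⊕0⊕0⊕0⊕1⊕0⊕0⊕0⊕1⊕1⊕1⊕1 = 1
Codeword: 1000111110011101110000010001111

1000111110011101110000010001111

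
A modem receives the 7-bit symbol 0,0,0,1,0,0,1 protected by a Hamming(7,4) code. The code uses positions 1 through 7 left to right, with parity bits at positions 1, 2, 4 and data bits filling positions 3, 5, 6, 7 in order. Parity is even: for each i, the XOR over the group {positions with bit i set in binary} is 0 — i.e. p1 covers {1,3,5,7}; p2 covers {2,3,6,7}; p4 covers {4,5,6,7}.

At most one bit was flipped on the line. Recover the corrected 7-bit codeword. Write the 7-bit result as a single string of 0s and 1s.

s1 (pos 1,3,5,7): 0⊕0⊕0⊕1 = 1
s2 (pos 2,3,6,7): 0⊕0⊕0⊕1 = 1
s4 (pos 4,5,6,7): 1⊕0⊕0⊕1 = 0
Syndrome s4…s1 = 011 → error at position 3.
Flip position 3: 0001001 → 0011001

0011001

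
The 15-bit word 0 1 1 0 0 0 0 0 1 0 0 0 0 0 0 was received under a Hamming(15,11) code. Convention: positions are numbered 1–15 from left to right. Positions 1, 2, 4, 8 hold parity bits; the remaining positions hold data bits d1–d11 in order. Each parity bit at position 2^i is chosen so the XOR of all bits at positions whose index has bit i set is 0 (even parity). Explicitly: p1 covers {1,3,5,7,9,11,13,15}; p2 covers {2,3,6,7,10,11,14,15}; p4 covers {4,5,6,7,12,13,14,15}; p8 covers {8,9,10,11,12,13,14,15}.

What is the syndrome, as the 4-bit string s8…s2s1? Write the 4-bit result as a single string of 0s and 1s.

1000

s1 (pos 1,3,5,7,9,11,13,15): 0⊕1⊕0⊕0⊕1⊕0⊕0⊕0 = 0
s2 (pos 2,3,6,7,10,11,14,15): 1⊕1⊕0⊕0⊕0⊕0⊕0⊕0 = 0
s4 (pos 4,5,6,7,12,13,14,15): 0⊕0⊕0⊕0⊕0⊕0⊕0⊕0 = 0
s8 (pos 8,9,10,11,12,13,14,15): 0⊕1⊕0⊕0⊕0⊕0⊕0⊕0 = 1
Syndrome s8…s1 = 1000 → error at position 8.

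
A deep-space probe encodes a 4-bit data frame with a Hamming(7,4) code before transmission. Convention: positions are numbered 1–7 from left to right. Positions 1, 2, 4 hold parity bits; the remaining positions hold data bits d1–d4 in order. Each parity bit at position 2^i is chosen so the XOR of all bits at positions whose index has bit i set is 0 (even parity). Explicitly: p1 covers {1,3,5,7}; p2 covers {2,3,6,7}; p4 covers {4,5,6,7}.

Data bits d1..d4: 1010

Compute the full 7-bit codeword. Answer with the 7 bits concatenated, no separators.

Place data at non-parity positions: p1 p2 1 p4 0 1 0
p1 (pos 1,3,5,7): XOR of data positions = 1⊕0⊕0 = 1
p2 (pos 2,3,6,7): XOR of data positions = 1⊕1⊕0 = 0
p4 (pos 4,5,6,7): XOR of data positions = 0⊕1⊕0 = 1
Codeword: 1011010

1011010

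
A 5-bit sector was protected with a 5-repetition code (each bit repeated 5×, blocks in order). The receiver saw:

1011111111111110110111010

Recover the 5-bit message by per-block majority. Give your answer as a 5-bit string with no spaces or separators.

Block 1 (10111): 4 ones → 1
Block 2 (11111): 5 ones → 1
Block 3 (11111): 5 ones → 1
Block 4 (01101): 3 ones → 1
Block 5 (11010): 3 ones → 1

11111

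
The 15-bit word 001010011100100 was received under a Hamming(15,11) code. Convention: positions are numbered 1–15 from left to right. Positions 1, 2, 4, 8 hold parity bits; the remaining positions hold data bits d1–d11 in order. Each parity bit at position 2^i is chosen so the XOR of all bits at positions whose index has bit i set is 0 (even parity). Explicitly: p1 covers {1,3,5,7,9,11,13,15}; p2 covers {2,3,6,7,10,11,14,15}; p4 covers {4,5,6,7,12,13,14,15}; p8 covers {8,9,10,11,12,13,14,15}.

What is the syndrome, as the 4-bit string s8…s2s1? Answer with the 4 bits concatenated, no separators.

0000

s1 (pos 1,3,5,7,9,11,13,15): 0⊕1⊕1⊕0⊕1⊕0⊕1⊕0 = 0
s2 (pos 2,3,6,7,10,11,14,15): 0⊕1⊕0⊕0⊕1⊕0⊕0⊕0 = 0
s4 (pos 4,5,6,7,12,13,14,15): 0⊕1⊕0⊕0⊕0⊕1⊕0⊕0 = 0
s8 (pos 8,9,10,11,12,13,14,15): 1⊕1⊕1⊕0⊕0⊕1⊕0⊕0 = 0
Syndrome s8…s1 = 0000 → no error.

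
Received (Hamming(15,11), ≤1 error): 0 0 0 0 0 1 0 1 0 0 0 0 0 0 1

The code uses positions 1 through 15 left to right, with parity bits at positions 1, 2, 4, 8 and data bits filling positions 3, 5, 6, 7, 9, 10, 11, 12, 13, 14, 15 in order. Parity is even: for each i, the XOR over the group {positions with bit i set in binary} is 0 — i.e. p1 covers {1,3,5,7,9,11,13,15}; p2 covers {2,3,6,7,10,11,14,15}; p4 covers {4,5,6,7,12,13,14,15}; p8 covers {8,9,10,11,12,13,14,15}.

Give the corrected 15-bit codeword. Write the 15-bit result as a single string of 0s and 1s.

100001010000001

s1 (pos 1,3,5,7,9,11,13,15): 0⊕0⊕0⊕0⊕0⊕0⊕0⊕1 = 1
s2 (pos 2,3,6,7,10,11,14,15): 0⊕0⊕1⊕0⊕0⊕0⊕0⊕1 = 0
s4 (pos 4,5,6,7,12,13,14,15): 0⊕0⊕1⊕0⊕0⊕0⊕0⊕1 = 0
s8 (pos 8,9,10,11,12,13,14,15): 1⊕0⊕0⊕0⊕0⊕0⊕0⊕1 = 0
Syndrome s8…s1 = 0001 → error at position 1.
Flip position 1: 000001010000001 → 100001010000001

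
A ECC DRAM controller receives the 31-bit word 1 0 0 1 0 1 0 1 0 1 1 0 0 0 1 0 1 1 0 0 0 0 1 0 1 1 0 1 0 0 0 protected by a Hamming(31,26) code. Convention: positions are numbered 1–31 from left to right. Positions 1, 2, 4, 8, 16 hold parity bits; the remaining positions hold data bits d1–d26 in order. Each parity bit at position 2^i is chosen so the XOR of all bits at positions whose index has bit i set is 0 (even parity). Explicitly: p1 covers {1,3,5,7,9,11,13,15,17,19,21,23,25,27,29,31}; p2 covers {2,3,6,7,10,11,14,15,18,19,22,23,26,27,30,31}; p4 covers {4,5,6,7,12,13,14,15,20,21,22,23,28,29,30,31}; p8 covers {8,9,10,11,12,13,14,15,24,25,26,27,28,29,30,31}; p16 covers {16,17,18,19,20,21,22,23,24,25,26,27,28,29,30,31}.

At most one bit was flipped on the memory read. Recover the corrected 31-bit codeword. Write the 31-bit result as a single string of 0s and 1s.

s1 (pos 1,3,5,7,9,11,13,15,17,19,21,23,25,27,29,31): 1⊕0⊕0⊕0⊕0⊕1⊕0⊕1⊕1⊕0⊕0⊕1⊕1⊕0⊕0⊕0 = 0
s2 (pos 2,3,6,7,10,11,14,15,18,19,22,23,26,27,30,31): 0⊕0⊕1⊕0⊕1⊕1⊕0⊕1⊕1⊕0⊕0⊕1⊕1⊕0⊕0⊕0 = 1
s4 (pos 4,5,6,7,12,13,14,15,20,21,22,23,28,29,30,31): 1⊕0⊕1⊕0⊕0⊕0⊕0⊕1⊕0⊕0⊕0⊕1⊕1⊕0⊕0⊕0 = 1
s8 (pos 8,9,10,11,12,13,14,15,24,25,26,27,28,29,30,31): 1⊕0⊕1⊕1⊕0⊕0⊕0⊕1⊕0⊕1⊕1⊕0⊕1⊕0⊕0⊕0 = 1
s16 (pos 16,17,18,19,20,21,22,23,24,25,26,27,28,29,30,31): 0⊕1⊕1⊕0⊕0⊕0⊕0⊕1⊕0⊕1⊕1⊕0⊕1⊕0⊕0⊕0 = 0
Syndrome s16…s1 = 01110 → error at position 14.
Flip position 14: 1001010101100010110000101101000 → 1001010101100110110000101101000

1001010101100110110000101101000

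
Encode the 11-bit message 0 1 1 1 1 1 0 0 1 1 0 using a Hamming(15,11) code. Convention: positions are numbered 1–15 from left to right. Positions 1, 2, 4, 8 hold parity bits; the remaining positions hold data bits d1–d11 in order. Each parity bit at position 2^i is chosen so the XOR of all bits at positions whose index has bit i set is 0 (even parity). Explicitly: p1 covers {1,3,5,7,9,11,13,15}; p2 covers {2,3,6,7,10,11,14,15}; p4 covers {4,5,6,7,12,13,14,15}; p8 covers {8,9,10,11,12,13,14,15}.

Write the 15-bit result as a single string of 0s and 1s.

Place data at non-parity positions: p1 p2 0 p4 1 1 1 p8 1 1 0 0 1 1 0
p1 (pos 1,3,5,7,9,11,13,15): XOR of data positions = 0⊕1⊕1⊕1⊕0⊕1⊕0 = 0
p2 (pos 2,3,6,7,10,11,14,15): XOR of data positions = 0⊕1⊕1⊕1⊕0⊕1⊕0 = 0
p4 (pos 4,5,6,7,12,13,14,15): XOR of data positions = 1⊕1⊕1⊕0⊕1⊕1⊕0 = 1
p8 (pos 8,9,10,11,12,13,14,15): XOR of data positions = 1⊕1⊕0⊕0⊕1⊕1⊕0 = 0
Codeword: 000111101100110

000111101100110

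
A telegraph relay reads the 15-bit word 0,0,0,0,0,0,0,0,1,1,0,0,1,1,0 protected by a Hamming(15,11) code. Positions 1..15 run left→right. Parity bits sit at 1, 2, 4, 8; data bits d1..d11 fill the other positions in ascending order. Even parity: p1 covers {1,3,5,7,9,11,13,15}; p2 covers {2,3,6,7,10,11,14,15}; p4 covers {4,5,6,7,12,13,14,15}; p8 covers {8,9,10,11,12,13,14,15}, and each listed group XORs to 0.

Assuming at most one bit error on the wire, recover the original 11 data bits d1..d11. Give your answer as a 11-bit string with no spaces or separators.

00001100110

s1 (pos 1,3,5,7,9,11,13,15): 0⊕0⊕0⊕0⊕1⊕0⊕1⊕0 = 0
s2 (pos 2,3,6,7,10,11,14,15): 0⊕0⊕0⊕0⊕1⊕0⊕1⊕0 = 0
s4 (pos 4,5,6,7,12,13,14,15): 0⊕0⊕0⊕0⊕0⊕1⊕1⊕0 = 0
s8 (pos 8,9,10,11,12,13,14,15): 0⊕1⊕1⊕0⊕0⊕1⊕1⊕0 = 0
Syndrome s8…s1 = 0000 → no error.
Read data bits from positions 3,5,6,7,9,10,11,12,13,14,15: 00001100110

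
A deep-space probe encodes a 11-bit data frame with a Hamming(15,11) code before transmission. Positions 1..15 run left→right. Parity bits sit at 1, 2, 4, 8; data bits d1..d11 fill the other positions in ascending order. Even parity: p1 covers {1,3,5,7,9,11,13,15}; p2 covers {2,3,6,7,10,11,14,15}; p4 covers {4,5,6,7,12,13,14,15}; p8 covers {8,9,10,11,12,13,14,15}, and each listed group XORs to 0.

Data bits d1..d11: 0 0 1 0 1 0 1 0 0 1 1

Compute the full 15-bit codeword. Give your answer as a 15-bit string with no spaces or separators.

Place data at non-parity positions: p1 p2 0 p4 0 1 0 p8 1 0 1 0 0 1 1
p1 (pos 1,3,5,7,9,11,13,15): XOR of data positions = 0⊕0⊕0⊕1⊕1⊕0⊕1 = 1
p2 (pos 2,3,6,7,10,11,14,15): XOR of data positions = 0⊕1⊕0⊕0⊕1⊕1⊕1 = 0
p4 (pos 4,5,6,7,12,13,14,15): XOR of data positions = 0⊕1⊕0⊕0⊕0⊕1⊕1 = 1
p8 (pos 8,9,10,11,12,13,14,15): XOR of data positions = 1⊕0⊕1⊕0⊕0⊕1⊕1 = 0
Codeword: 100101001010011

100101001010011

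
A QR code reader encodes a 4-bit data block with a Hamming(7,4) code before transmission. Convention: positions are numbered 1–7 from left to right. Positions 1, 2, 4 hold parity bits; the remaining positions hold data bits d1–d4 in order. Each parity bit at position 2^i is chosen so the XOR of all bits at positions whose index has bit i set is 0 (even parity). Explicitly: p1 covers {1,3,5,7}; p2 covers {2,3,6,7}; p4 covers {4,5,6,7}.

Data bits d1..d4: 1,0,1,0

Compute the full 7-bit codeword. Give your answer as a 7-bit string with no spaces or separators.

Place data at non-parity positions: p1 p2 1 p4 0 1 0
p1 (pos 1,3,5,7): XOR of data positions = 1⊕0⊕0 = 1
p2 (pos 2,3,6,7): XOR of data positions = 1⊕1⊕0 = 0
p4 (pos 4,5,6,7): XOR of data positions = 0⊕1⊕0 = 1
Codeword: 1011010

1011010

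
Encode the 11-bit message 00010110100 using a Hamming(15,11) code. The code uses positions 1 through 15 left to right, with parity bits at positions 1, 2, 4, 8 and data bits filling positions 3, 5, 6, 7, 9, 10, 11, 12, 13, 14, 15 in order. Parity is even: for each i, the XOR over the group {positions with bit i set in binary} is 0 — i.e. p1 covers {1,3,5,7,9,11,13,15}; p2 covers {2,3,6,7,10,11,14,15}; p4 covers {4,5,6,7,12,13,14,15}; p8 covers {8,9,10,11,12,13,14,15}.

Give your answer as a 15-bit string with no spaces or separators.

Place data at non-parity positions: p1 p2 0 p4 0 0 1 p8 0 1 1 0 1 0 0
p1 (pos 1,3,5,7,9,11,13,15): XOR of data positions = 0⊕0⊕1⊕0⊕1⊕1⊕0 = 1
p2 (pos 2,3,6,7,10,11,14,15): XOR of data positions = 0⊕0⊕1⊕1⊕1⊕0⊕0 = 1
p4 (pos 4,5,6,7,12,13,14,15): XOR of data positions = 0⊕0⊕1⊕0⊕1⊕0⊕0 = 0
p8 (pos 8,9,10,11,12,13,14,15): XOR of data positions = 0⊕1⊕1⊕0⊕1⊕0⊕0 = 1
Codeword: 110000110110100

110000110110100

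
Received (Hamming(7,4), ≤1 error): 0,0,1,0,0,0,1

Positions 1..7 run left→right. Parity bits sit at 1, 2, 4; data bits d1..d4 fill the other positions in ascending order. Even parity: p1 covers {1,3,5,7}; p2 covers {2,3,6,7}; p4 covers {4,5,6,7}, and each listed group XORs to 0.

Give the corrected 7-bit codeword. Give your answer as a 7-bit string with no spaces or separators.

0011001

s1 (pos 1,3,5,7): 0⊕1⊕0⊕1 = 0
s2 (pos 2,3,6,7): 0⊕1⊕0⊕1 = 0
s4 (pos 4,5,6,7): 0⊕0⊕0⊕1 = 1
Syndrome s4…s1 = 100 → error at position 4.
Flip position 4: 0010001 → 0011001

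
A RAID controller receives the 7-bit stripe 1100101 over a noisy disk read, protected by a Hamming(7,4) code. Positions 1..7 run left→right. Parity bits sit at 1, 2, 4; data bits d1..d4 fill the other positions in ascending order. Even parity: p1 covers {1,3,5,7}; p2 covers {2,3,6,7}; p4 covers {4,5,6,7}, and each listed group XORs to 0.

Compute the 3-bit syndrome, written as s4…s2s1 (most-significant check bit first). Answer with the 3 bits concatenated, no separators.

001

s1 (pos 1,3,5,7): 1⊕0⊕1⊕1 = 1
s2 (pos 2,3,6,7): 1⊕0⊕0⊕1 = 0
s4 (pos 4,5,6,7): 0⊕1⊕0⊕1 = 0
Syndrome s4…s1 = 001 → error at position 1.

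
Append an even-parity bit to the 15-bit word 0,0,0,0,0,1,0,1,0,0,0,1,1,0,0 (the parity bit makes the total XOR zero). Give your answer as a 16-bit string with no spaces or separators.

XOR of the 15 data bits: 0⊕0⊕0⊕0⊕0⊕1⊕0⊕1⊕0⊕0⊕0⊕1⊕1⊕0⊕0 = 0
Parity bit = 0 (so all 16 bits XOR to 0).

0000010100011000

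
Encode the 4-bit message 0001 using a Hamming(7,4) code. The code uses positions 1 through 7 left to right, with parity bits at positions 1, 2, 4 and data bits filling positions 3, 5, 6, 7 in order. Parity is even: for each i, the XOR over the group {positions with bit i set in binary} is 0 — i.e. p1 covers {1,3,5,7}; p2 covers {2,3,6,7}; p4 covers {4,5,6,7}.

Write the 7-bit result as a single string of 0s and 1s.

Place data at non-parity positions: p1 p2 0 p4 0 0 1
p1 (pos 1,3,5,7): XOR of data positions = 0⊕0⊕1 = 1
p2 (pos 2,3,6,7): XOR of data positions = 0⊕0⊕1 = 1
p4 (pos 4,5,6,7): XOR of data positions = 0⊕0⊕1 = 1
Codeword: 1101001

1101001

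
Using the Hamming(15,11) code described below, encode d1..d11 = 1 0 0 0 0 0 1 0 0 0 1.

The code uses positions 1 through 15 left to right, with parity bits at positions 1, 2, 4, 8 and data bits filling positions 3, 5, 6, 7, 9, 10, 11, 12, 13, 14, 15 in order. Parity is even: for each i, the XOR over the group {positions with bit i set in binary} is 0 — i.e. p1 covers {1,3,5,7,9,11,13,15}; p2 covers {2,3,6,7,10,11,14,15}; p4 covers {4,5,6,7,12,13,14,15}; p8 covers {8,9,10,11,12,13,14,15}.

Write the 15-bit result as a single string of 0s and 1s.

Place data at non-parity positions: p1 p2 1 p4 0 0 0 p8 0 0 1 0 0 0 1
p1 (pos 1,3,5,7,9,11,13,15): XOR of data positions = 1⊕0⊕0⊕0⊕1⊕0⊕1 = 1
p2 (pos 2,3,6,7,10,11,14,15): XOR of data positions = 1⊕0⊕0⊕0⊕1⊕0⊕1 = 1
p4 (pos 4,5,6,7,12,13,14,15): XOR of data positions = 0⊕0⊕0⊕0⊕0⊕0⊕1 = 1
p8 (pos 8,9,10,11,12,13,14,15): XOR of data positions = 0⊕0⊕1⊕0⊕0⊕0⊕1 = 0
Codeword: 111100000010001

111100000010001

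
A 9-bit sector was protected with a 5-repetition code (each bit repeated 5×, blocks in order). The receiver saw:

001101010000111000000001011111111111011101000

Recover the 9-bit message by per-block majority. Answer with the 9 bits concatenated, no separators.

Block 1 (00110): 2 ones → 0
Block 2 (10100): 2 ones → 0
Block 3 (00111): 3 ones → 1
Block 4 (00000): 0 ones → 0
Block 5 (00010): 1 one → 0
Block 6 (11111): 5 ones → 1
Block 7 (11111): 5 ones → 1
Block 8 (10111): 4 ones → 1
Block 9 (01000): 1 one → 0

001001110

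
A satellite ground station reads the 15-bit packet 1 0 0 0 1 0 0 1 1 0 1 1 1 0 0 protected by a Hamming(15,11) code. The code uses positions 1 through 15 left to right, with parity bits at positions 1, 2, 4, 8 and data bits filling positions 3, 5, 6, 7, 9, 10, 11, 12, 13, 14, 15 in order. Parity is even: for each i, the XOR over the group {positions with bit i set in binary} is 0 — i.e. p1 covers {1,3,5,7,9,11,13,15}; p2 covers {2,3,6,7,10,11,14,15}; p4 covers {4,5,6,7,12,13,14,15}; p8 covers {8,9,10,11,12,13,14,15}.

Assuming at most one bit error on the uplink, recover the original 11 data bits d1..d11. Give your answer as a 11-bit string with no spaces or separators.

01001011101

s1 (pos 1,3,5,7,9,11,13,15): 1⊕0⊕1⊕0⊕1⊕1⊕1⊕0 = 1
s2 (pos 2,3,6,7,10,11,14,15): 0⊕0⊕0⊕0⊕0⊕1⊕0⊕0 = 1
s4 (pos 4,5,6,7,12,13,14,15): 0⊕1⊕0⊕0⊕1⊕1⊕0⊕0 = 1
s8 (pos 8,9,10,11,12,13,14,15): 1⊕1⊕0⊕1⊕1⊕1⊕0⊕0 = 1
Syndrome s8…s1 = 1111 → error at position 15.
Flip position 15: 100010011011100 → 100010011011101
Read data bits from positions 3,5,6,7,9,10,11,12,13,14,15: 01001011101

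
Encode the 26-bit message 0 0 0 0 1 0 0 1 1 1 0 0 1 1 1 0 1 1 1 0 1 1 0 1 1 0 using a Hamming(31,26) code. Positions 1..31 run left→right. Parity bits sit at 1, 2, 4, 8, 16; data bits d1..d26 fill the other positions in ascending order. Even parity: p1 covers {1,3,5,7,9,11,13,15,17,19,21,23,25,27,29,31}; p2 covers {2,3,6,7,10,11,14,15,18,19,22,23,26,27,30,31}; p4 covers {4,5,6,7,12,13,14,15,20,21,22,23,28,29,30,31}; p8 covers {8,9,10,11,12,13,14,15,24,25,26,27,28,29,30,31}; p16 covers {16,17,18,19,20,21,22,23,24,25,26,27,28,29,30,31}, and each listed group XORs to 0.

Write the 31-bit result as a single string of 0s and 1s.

Place data at non-parity positions: p1 p2 0 p4 0 0 0 p8 1 0 0 1 1 1 0 p16 0 1 1 1 0 1 1 1 0 1 1 0 1 1 0
p1 (pos 1,3,5,7,9,11,13,15,17,19,21,23,25,27,29,31): XOR of data positions = 0⊕0⊕0⊕1⊕0⊕1⊕0⊕0⊕1⊕0⊕1⊕0⊕1⊕1⊕0 = 0
p2 (pos 2,3,6,7,10,11,14,15,18,19,22,23,26,27,30,31): XOR of data positions = 0⊕0⊕0⊕0⊕0⊕1⊕0⊕1⊕1⊕1⊕1⊕1⊕1⊕1⊕0 = 0
p4 (pos 4,5,6,7,12,13,14,15,20,21,22,23,28,29,30,31): XOR of data positions = 0⊕0⊕0⊕1⊕1⊕1⊕0⊕1⊕0⊕1⊕1⊕0⊕1⊕1⊕0 = 0
p8 (pos 8,9,10,11,12,13,14,15,24,25,26,27,28,29,30,31): XOR of data positions = 1⊕0⊕0⊕1⊕1⊕1⊕0⊕1⊕0⊕1⊕1⊕0⊕1⊕1⊕0 = 1
p16 (pos 16,17,18,19,20,21,22,23,24,25,26,27,28,29,30,31): XOR of data positions = 0⊕1⊕1⊕1⊕0⊕1⊕1⊕1⊕0⊕1⊕1⊕0⊕1⊕1⊕0 = 0
Codeword: 0000000110011100011101110110110

0000000110011100011101110110110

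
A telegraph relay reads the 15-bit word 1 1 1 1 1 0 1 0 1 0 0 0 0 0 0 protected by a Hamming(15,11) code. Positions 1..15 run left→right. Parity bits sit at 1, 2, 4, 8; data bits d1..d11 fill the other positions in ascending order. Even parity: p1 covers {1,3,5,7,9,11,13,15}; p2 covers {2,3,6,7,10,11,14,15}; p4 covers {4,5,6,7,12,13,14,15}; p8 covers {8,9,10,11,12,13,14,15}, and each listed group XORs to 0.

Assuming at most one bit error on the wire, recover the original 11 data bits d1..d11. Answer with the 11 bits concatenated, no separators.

11011000001

s1 (pos 1,3,5,7,9,11,13,15): 1⊕1⊕1⊕1⊕1⊕0⊕0⊕0 = 1
s2 (pos 2,3,6,7,10,11,14,15): 1⊕1⊕0⊕1⊕0⊕0⊕0⊕0 = 1
s4 (pos 4,5,6,7,12,13,14,15): 1⊕1⊕0⊕1⊕0⊕0⊕0⊕0 = 1
s8 (pos 8,9,10,11,12,13,14,15): 0⊕1⊕0⊕0⊕0⊕0⊕0⊕0 = 1
Syndrome s8…s1 = 1111 → error at position 15.
Flip position 15: 111110101000000 → 111110101000001
Read data bits from positions 3,5,6,7,9,10,11,12,13,14,15: 11011000001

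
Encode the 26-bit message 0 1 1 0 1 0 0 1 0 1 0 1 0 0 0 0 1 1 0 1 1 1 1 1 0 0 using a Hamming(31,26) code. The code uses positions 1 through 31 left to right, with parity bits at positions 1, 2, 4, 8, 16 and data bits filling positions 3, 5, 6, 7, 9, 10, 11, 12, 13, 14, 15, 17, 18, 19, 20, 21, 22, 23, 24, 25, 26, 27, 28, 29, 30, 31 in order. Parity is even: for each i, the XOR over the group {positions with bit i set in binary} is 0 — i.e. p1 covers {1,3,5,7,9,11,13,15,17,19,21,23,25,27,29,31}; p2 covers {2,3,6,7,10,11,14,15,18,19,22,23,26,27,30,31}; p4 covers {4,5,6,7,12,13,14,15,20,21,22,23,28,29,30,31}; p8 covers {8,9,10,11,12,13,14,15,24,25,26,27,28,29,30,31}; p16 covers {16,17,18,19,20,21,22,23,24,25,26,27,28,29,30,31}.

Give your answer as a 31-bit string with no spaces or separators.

1000110010010100100001101111100

Place data at non-parity positions: p1 p2 0 p4 1 1 0 p8 1 0 0 1 0 1 0 p16 1 0 0 0 0 1 1 0 1 1 1 1 1 0 0
p1 (pos 1,3,5,7,9,11,13,15,17,19,21,23,25,27,29,31): XOR of data positions = 0⊕1⊕0⊕1⊕0⊕0⊕0⊕1⊕0⊕0⊕1⊕1⊕1⊕1⊕0 = 1
p2 (pos 2,3,6,7,10,11,14,15,18,19,22,23,26,27,30,31): XOR of data positions = 0⊕1⊕0⊕0⊕0⊕1⊕0⊕0⊕0⊕1⊕1⊕1⊕1⊕0⊕0 = 0
p4 (pos 4,5,6,7,12,13,14,15,20,21,22,23,28,29,30,31): XOR of data positions = 1⊕1⊕0⊕1⊕0⊕1⊕0⊕0⊕0⊕1⊕1⊕1⊕1⊕0⊕0 = 0
p8 (pos 8,9,10,11,12,13,14,15,24,25,26,27,28,29,30,31): XOR of data positions = 1⊕0⊕0⊕1⊕0⊕1⊕0⊕0⊕1⊕1⊕1⊕1⊕1⊕0⊕0 = 0
p16 (pos 16,17,18,19,20,21,22,23,24,25,26,27,28,29,30,31): XOR of data positions = 1⊕0⊕0⊕0⊕0⊕1⊕1⊕0⊕1⊕1⊕1⊕1⊕1⊕0⊕0 = 0
Codeword: 1000110010010100100001101111100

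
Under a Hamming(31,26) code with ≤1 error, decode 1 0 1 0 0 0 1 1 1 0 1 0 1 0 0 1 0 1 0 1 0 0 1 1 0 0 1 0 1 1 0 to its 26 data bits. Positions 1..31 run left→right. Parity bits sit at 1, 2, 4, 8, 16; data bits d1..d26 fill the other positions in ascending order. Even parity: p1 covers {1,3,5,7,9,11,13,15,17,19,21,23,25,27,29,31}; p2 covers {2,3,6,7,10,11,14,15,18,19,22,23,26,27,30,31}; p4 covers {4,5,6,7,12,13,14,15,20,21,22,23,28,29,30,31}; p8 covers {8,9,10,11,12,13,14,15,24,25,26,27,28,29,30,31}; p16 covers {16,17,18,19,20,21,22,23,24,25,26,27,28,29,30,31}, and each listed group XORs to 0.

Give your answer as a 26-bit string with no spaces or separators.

00011010100010100110010110

s1 (pos 1,3,5,7,9,11,13,15,17,19,21,23,25,27,29,31): 1⊕1⊕0⊕1⊕1⊕1⊕1⊕0⊕0⊕0⊕0⊕1⊕0⊕1⊕1⊕0 = 1
s2 (pos 2,3,6,7,10,11,14,15,18,19,22,23,26,27,30,31): 0⊕1⊕0⊕1⊕0⊕1⊕0⊕0⊕1⊕0⊕0⊕1⊕0⊕1⊕1⊕0 = 1
s4 (pos 4,5,6,7,12,13,14,15,20,21,22,23,28,29,30,31): 0⊕0⊕0⊕1⊕0⊕1⊕0⊕0⊕1⊕0⊕0⊕1⊕0⊕1⊕1⊕0 = 0
s8 (pos 8,9,10,11,12,13,14,15,24,25,26,27,28,29,30,31): 1⊕1⊕0⊕1⊕0⊕1⊕0⊕0⊕1⊕0⊕0⊕1⊕0⊕1⊕1⊕0 = 0
s16 (pos 16,17,18,19,20,21,22,23,24,25,26,27,28,29,30,31): 1⊕0⊕1⊕0⊕1⊕0⊕0⊕1⊕1⊕0⊕0⊕1⊕0⊕1⊕1⊕0 = 0
Syndrome s16…s1 = 00011 → error at position 3.
Flip position 3: 1010001110101001010100110010110 → 1000001110101001010100110010110
Read data bits from positions 3,5,6,7,9,10,11,12,13,14,15,17,18,19,20,21,22,23,24,25,26,27,28,29,30,31: 00011010100010100110010110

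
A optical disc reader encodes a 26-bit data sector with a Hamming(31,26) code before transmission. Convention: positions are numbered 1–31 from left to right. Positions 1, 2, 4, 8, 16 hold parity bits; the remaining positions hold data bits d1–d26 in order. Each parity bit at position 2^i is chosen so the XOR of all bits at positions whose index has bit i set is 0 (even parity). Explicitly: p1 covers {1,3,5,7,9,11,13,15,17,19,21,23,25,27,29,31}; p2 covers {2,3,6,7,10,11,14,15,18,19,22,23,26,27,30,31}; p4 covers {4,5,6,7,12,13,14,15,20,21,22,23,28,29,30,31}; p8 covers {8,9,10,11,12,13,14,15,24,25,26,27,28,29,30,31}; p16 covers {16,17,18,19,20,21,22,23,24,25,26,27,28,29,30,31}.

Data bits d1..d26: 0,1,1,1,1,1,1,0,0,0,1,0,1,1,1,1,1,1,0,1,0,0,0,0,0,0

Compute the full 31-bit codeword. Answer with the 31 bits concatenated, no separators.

1100111111100011011111101000000

Place data at non-parity positions: p1 p2 0 p4 1 1 1 p8 1 1 1 0 0 0 1 p16 0 1 1 1 1 1 1 0 1 0 0 0 0 0 0
p1 (pos 1,3,5,7,9,11,13,15,17,19,21,23,25,27,29,31): XOR of data positions = 0⊕1⊕1⊕1⊕1⊕0⊕1⊕0⊕1⊕1⊕1⊕1⊕0⊕0⊕0 = 1
p2 (pos 2,3,6,7,10,11,14,15,18,19,22,23,26,27,30,31): XOR of data positions = 0⊕1⊕1⊕1⊕1⊕0⊕1⊕1⊕1⊕1⊕1⊕0⊕0⊕0⊕0 = 1
p4 (pos 4,5,6,7,12,13,14,15,20,21,22,23,28,29,30,31): XOR of data positions = 1⊕1⊕1⊕0⊕0⊕0⊕1⊕1⊕1⊕1⊕1⊕0⊕0⊕0⊕0 = 0
p8 (pos 8,9,10,11,12,13,14,15,24,25,26,27,28,29,30,31): XOR of data positions = 1⊕1⊕1⊕0⊕0⊕0⊕1⊕0⊕1⊕0⊕0⊕0⊕0⊕0⊕0 = 1
p16 (pos 16,17,18,19,20,21,22,23,24,25,26,27,28,29,30,31): XOR of data positions = 0⊕1⊕1⊕1⊕1⊕1⊕1⊕0⊕1⊕0⊕0⊕0⊕0⊕0⊕0 = 1
Codeword: 1100111111100011011111101000000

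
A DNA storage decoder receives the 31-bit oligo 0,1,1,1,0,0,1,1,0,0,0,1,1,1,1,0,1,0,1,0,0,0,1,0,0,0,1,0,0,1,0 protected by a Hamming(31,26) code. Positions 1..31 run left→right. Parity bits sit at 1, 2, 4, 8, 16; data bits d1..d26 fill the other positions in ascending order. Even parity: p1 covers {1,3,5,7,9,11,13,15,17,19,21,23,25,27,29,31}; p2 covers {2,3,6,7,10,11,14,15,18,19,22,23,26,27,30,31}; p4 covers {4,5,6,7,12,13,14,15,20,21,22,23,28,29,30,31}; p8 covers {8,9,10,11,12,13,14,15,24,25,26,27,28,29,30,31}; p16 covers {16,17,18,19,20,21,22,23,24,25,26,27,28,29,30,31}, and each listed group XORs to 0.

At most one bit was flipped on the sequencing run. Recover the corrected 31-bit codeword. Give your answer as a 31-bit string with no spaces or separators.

0111001100011110101000100110010

s1 (pos 1,3,5,7,9,11,13,15,17,19,21,23,25,27,29,31): 0⊕1⊕0⊕1⊕0⊕0⊕1⊕1⊕1⊕1⊕0⊕1⊕0⊕1⊕0⊕0 = 0
s2 (pos 2,3,6,7,10,11,14,15,18,19,22,23,26,27,30,31): 1⊕1⊕0⊕1⊕0⊕0⊕1⊕1⊕0⊕1⊕0⊕1⊕0⊕1⊕1⊕0 = 1
s4 (pos 4,5,6,7,12,13,14,15,20,21,22,23,28,29,30,31): 1⊕0⊕0⊕1⊕1⊕1⊕1⊕1⊕0⊕0⊕0⊕1⊕0⊕0⊕1⊕0 = 0
s8 (pos 8,9,10,11,12,13,14,15,24,25,26,27,28,29,30,31): 1⊕0⊕0⊕0⊕1⊕1⊕1⊕1⊕0⊕0⊕0⊕1⊕0⊕0⊕1⊕0 = 1
s16 (pos 16,17,18,19,20,21,22,23,24,25,26,27,28,29,30,31): 0⊕1⊕0⊕1⊕0⊕0⊕0⊕1⊕0⊕0⊕0⊕1⊕0⊕0⊕1⊕0 = 1
Syndrome s16…s1 = 11010 → error at position 26.
Flip position 26: 0111001100011110101000100010010 → 0111001100011110101000100110010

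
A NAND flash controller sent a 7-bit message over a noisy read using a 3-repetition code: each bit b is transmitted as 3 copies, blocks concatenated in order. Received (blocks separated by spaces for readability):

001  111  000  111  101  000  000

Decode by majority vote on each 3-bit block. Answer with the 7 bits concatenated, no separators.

Block 1 (001): 1 one → 0
Block 2 (111): 3 ones → 1
Block 3 (000): 0 ones → 0
Block 4 (111): 3 ones → 1
Block 5 (101): 2 ones → 1
Block 6 (000): 0 ones → 0
Block 7 (000): 0 ones → 0

0101100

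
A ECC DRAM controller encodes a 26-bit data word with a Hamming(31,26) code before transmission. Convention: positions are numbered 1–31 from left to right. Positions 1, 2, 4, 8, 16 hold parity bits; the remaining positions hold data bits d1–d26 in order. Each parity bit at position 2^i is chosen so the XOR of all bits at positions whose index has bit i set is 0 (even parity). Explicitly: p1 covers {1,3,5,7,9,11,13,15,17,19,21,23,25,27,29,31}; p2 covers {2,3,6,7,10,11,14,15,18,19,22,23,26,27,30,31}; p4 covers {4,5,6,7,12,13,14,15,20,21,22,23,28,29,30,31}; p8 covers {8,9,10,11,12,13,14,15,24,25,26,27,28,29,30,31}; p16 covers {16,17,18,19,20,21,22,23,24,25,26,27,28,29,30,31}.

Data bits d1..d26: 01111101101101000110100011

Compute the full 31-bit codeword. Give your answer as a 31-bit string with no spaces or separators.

1101111111011011101000110100011

Place data at non-parity positions: p1 p2 0 p4 1 1 1 p8 1 1 0 1 1 0 1 p16 1 0 1 0 0 0 1 1 0 1 0 0 0 1 1
p1 (pos 1,3,5,7,9,11,13,15,17,19,21,23,25,27,29,31): XOR of data positions = 0⊕1⊕1⊕1⊕0⊕1⊕1⊕1⊕1⊕0⊕1⊕0⊕0⊕0⊕1 = 1
p2 (pos 2,3,6,7,10,11,14,15,18,19,22,23,26,27,30,31): XOR of data positions = 0⊕1⊕1⊕1⊕0⊕0⊕1⊕0⊕1⊕0⊕1⊕1⊕0⊕1⊕1 = 1
p4 (pos 4,5,6,7,12,13,14,15,20,21,22,23,28,29,30,31): XOR of data positions = 1⊕1⊕1⊕1⊕1⊕0⊕1⊕0⊕0⊕0⊕1⊕0⊕0⊕1⊕1 = 1
p8 (pos 8,9,10,11,12,13,14,15,24,25,26,27,28,29,30,31): XOR of data positions = 1⊕1⊕0⊕1⊕1⊕0⊕1⊕1⊕0⊕1⊕0⊕0⊕0⊕1⊕1 = 1
p16 (pos 16,17,18,19,20,21,22,23,24,25,26,27,28,29,30,31): XOR of data positions = 1⊕0⊕1⊕0⊕0⊕0⊕1⊕1⊕0⊕1⊕0⊕0⊕0⊕1⊕1 = 1
Codeword: 1101111111011011101000110100011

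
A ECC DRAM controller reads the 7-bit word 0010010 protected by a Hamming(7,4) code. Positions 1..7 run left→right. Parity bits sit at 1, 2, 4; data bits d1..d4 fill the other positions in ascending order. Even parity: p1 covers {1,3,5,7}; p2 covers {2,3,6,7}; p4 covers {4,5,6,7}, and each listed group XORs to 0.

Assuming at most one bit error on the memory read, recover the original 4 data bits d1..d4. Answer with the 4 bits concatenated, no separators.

1110

s1 (pos 1,3,5,7): 0⊕1⊕0⊕0 = 1
s2 (pos 2,3,6,7): 0⊕1⊕1⊕0 = 0
s4 (pos 4,5,6,7): 0⊕0⊕1⊕0 = 1
Syndrome s4…s1 = 101 → error at position 5.
Flip position 5: 0010010 → 0010110
Read data bits from positions 3,5,6,7: 1110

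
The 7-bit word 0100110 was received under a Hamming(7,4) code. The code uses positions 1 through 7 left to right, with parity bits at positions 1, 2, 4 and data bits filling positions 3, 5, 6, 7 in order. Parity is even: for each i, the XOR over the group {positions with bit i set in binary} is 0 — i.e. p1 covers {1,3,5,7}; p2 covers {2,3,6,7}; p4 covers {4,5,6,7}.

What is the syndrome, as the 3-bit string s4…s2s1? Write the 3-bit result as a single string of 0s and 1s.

001

s1 (pos 1,3,5,7): 0⊕0⊕1⊕0 = 1
s2 (pos 2,3,6,7): 1⊕0⊕1⊕0 = 0
s4 (pos 4,5,6,7): 0⊕1⊕1⊕0 = 0
Syndrome s4…s1 = 001 → error at position 1.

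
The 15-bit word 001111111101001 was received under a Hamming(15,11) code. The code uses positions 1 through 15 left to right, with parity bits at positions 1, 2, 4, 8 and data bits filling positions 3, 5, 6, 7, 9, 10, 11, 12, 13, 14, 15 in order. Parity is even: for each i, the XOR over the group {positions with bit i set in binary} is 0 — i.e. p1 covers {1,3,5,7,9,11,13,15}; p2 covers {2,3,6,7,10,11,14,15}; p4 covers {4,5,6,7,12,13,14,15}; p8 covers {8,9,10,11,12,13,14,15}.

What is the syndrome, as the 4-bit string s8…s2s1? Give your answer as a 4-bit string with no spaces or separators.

s1 (pos 1,3,5,7,9,11,13,15): 0⊕1⊕1⊕1⊕1⊕0⊕0⊕1 = 1
s2 (pos 2,3,6,7,10,11,14,15): 0⊕1⊕1⊕1⊕1⊕0⊕0⊕1 = 1
s4 (pos 4,5,6,7,12,13,14,15): 1⊕1⊕1⊕1⊕1⊕0⊕0⊕1 = 0
s8 (pos 8,9,10,11,12,13,14,15): 1⊕1⊕1⊕0⊕1⊕0⊕0⊕1 = 1
Syndrome s8…s1 = 1011 → error at position 11.

1011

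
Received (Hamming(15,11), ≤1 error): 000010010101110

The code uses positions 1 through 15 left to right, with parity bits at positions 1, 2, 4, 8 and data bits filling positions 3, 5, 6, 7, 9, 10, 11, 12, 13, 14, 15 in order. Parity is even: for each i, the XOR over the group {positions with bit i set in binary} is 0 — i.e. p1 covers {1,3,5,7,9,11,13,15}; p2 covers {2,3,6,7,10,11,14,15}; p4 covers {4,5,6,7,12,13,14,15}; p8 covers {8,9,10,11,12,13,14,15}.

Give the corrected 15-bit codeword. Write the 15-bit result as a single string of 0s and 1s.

s1 (pos 1,3,5,7,9,11,13,15): 0⊕0⊕1⊕0⊕0⊕0⊕1⊕0 = 0
s2 (pos 2,3,6,7,10,11,14,15): 0⊕0⊕0⊕0⊕1⊕0⊕1⊕0 = 0
s4 (pos 4,5,6,7,12,13,14,15): 0⊕1⊕0⊕0⊕1⊕1⊕1⊕0 = 0
s8 (pos 8,9,10,11,12,13,14,15): 1⊕0⊕1⊕0⊕1⊕1⊕1⊕0 = 1
Syndrome s8…s1 = 1000 → error at position 8.
Flip position 8: 000010010101110 → 000010000101110

000010000101110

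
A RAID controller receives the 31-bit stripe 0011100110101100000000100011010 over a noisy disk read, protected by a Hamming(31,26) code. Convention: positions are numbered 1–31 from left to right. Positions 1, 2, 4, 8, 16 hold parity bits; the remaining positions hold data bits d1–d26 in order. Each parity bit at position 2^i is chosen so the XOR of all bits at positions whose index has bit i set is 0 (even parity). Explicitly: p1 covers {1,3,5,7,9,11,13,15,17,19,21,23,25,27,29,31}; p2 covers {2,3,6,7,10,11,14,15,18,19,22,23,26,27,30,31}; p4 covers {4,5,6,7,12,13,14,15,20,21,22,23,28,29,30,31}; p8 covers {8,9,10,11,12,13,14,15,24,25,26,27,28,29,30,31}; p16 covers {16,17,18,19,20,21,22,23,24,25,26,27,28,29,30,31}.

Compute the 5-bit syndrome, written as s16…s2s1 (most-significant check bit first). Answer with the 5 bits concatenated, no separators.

s1 (pos 1,3,5,7,9,11,13,15,17,19,21,23,25,27,29,31): 0⊕1⊕1⊕0⊕1⊕1⊕1⊕0⊕0⊕0⊕0⊕1⊕0⊕1⊕0⊕0 = 1
s2 (pos 2,3,6,7,10,11,14,15,18,19,22,23,26,27,30,31): 0⊕1⊕0⊕0⊕0⊕1⊕1⊕0⊕0⊕0⊕0⊕1⊕0⊕1⊕1⊕0 = 0
s4 (pos 4,5,6,7,12,13,14,15,20,21,22,23,28,29,30,31): 1⊕1⊕0⊕0⊕0⊕1⊕1⊕0⊕0⊕0⊕0⊕1⊕1⊕0⊕1⊕0 = 1
s8 (pos 8,9,10,11,12,13,14,15,24,25,26,27,28,29,30,31): 1⊕1⊕0⊕1⊕0⊕1⊕1⊕0⊕0⊕0⊕0⊕1⊕1⊕0⊕1⊕0 = 0
s16 (pos 16,17,18,19,20,21,22,23,24,25,26,27,28,29,30,31): 0⊕0⊕0⊕0⊕0⊕0⊕0⊕1⊕0⊕0⊕0⊕1⊕1⊕0⊕1⊕0 = 0
Syndrome s16…s1 = 00101 → error at position 5.

00101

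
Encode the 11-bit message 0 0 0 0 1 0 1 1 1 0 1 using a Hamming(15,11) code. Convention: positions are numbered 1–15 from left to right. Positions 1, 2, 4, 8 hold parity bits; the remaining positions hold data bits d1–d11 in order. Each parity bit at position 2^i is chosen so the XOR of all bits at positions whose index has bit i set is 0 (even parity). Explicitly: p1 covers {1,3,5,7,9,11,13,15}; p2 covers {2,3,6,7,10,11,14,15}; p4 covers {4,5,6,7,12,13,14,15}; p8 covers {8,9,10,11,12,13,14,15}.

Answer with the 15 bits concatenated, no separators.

000100011011101

Place data at non-parity positions: p1 p2 0 p4 0 0 0 p8 1 0 1 1 1 0 1
p1 (pos 1,3,5,7,9,11,13,15): XOR of data positions = 0⊕0⊕0⊕1⊕1⊕1⊕1 = 0
p2 (pos 2,3,6,7,10,11,14,15): XOR of data positions = 0⊕0⊕0⊕0⊕1⊕0⊕1 = 0
p4 (pos 4,5,6,7,12,13,14,15): XOR of data positions = 0⊕0⊕0⊕1⊕1⊕0⊕1 = 1
p8 (pos 8,9,10,11,12,13,14,15): XOR of data positions = 1⊕0⊕1⊕1⊕1⊕0⊕1 = 1
Codeword: 000100011011101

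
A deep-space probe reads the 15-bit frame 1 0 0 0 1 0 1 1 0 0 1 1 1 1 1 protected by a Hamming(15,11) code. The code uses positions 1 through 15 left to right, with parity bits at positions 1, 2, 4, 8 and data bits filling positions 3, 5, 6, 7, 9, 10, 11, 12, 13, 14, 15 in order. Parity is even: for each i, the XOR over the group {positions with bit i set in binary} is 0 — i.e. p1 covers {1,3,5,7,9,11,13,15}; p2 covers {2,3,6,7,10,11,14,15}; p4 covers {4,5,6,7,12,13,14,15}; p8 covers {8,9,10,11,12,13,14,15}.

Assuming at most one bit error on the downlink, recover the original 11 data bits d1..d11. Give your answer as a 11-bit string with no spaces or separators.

s1 (pos 1,3,5,7,9,11,13,15): 1⊕0⊕1⊕1⊕0⊕1⊕1⊕1 = 0
s2 (pos 2,3,6,7,10,11,14,15): 0⊕0⊕0⊕1⊕0⊕1⊕1⊕1 = 0
s4 (pos 4,5,6,7,12,13,14,15): 0⊕1⊕0⊕1⊕1⊕1⊕1⊕1 = 0
s8 (pos 8,9,10,11,12,13,14,15): 1⊕0⊕0⊕1⊕1⊕1⊕1⊕1 = 0
Syndrome s8…s1 = 0000 → no error.
Read data bits from positions 3,5,6,7,9,10,11,12,13,14,15: 01010011111

01010011111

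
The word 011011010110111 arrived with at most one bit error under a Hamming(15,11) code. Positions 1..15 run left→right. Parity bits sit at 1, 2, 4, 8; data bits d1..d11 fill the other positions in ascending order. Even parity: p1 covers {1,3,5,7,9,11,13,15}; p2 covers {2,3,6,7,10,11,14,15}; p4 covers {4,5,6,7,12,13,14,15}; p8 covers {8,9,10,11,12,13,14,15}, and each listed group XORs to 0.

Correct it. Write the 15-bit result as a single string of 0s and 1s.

011011110110111

s1 (pos 1,3,5,7,9,11,13,15): 0⊕1⊕1⊕0⊕0⊕1⊕1⊕1 = 1
s2 (pos 2,3,6,7,10,11,14,15): 1⊕1⊕1⊕0⊕1⊕1⊕1⊕1 = 1
s4 (pos 4,5,6,7,12,13,14,15): 0⊕1⊕1⊕0⊕0⊕1⊕1⊕1 = 1
s8 (pos 8,9,10,11,12,13,14,15): 1⊕0⊕1⊕1⊕0⊕1⊕1⊕1 = 0
Syndrome s8…s1 = 0111 → error at position 7.
Flip position 7: 011011010110111 → 011011110110111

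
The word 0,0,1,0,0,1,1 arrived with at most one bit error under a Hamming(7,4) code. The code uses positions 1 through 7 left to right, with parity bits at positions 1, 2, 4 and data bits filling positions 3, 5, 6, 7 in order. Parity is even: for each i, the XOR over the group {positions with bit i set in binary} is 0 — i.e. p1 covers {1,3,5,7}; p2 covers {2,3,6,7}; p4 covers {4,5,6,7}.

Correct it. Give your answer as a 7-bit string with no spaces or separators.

0110011

s1 (pos 1,3,5,7): 0⊕1⊕0⊕1 = 0
s2 (pos 2,3,6,7): 0⊕1⊕1⊕1 = 1
s4 (pos 4,5,6,7): 0⊕0⊕1⊕1 = 0
Syndrome s4…s1 = 010 → error at position 2.
Flip position 2: 0010011 → 0110011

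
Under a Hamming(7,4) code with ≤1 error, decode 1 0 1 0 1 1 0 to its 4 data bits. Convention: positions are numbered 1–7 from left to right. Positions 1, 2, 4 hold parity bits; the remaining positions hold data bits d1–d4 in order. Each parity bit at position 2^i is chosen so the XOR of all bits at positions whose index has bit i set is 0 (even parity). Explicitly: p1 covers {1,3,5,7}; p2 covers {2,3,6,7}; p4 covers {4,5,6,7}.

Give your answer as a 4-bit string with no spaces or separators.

1110

s1 (pos 1,3,5,7): 1⊕1⊕1⊕0 = 1
s2 (pos 2,3,6,7): 0⊕1⊕1⊕0 = 0
s4 (pos 4,5,6,7): 0⊕1⊕1⊕0 = 0
Syndrome s4…s1 = 001 → error at position 1.
Flip position 1: 1010110 → 0010110
Read data bits from positions 3,5,6,7: 1110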